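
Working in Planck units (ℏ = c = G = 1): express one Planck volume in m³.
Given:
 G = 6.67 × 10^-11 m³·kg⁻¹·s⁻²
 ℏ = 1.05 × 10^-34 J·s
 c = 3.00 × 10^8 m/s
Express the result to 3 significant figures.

The unique combination of the constants set to 1 with dimensions of volume is V_P = (ℏG/c³)^(3/2).
  = √(1.75 × 10^-209)
  = 4.18 × 10^-105 m³

4.18 × 10^-105 m³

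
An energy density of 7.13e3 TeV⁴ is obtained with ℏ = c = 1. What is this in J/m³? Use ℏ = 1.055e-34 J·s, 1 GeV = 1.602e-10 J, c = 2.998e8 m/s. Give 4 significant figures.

1.484e53 J/m³

[E]/[L]³ = [E]⁴/(ℏc)³; restore (ℏc)⁻³.
1 GeV⁴ → 1/(ℏc)³ × (1 GeV in J)⁴ = 2.082e37 J/m³.
Convert the energy scale: 7.13e3 TeV⁴ = 7.13e15 GeV⁴.
Result: 7.13e15 × 2.082e37 = 1.484e53 J/m³.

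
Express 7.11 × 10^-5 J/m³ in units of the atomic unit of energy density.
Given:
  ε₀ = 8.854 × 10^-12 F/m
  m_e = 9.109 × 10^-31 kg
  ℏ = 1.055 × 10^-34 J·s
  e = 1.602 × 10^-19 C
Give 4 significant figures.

2.427 × 10^-18

atomic unit of energy density: u_au = E_h/a₀³ = m_e⁴e¹⁰/((4πε₀)⁵ℏ⁸) = 2.929 × 10^13 J/m³.
7.11 × 10^-5 / 2.929 × 10^13 = 2.427 × 10^-18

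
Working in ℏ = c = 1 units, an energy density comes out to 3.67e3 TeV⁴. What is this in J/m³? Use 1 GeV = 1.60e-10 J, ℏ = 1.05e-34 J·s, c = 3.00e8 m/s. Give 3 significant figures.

[E]/[L]³ = [E]⁴/(ℏc)³; restore (ℏc)⁻³.
1 GeV⁴ → 1/(ℏc)³ × (1 GeV in J)⁴ = 2.10e37 J/m³.
Convert the energy scale: 3.67e3 TeV⁴ = 3.67e15 GeV⁴.
Result: 3.67e15 × 2.10e37 = 7.70e52 J/m³.

7.70e52 J/m³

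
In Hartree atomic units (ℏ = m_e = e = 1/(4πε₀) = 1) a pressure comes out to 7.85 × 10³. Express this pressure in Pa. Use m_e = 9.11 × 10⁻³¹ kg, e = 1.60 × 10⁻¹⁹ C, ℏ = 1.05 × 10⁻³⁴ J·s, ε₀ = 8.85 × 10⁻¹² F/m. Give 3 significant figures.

2.37 × 10¹⁷ Pa

One atomic unit of pressure: P_au = E_h/a₀³ = m_e⁴e¹⁰/((4πε₀)⁵ℏ⁸) = 3.01 × 10¹³ Pa.
7.85 × 10³ × 3.01 × 10¹³ Pa = 2.37 × 10¹⁷ Pa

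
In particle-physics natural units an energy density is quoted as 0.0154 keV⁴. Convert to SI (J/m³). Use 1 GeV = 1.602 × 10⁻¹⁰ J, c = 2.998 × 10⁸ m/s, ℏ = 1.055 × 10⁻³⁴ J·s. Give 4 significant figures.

[E]/[L]³ = [E]⁴/(ℏc)³; restore (ℏc)⁻³.
1 GeV⁴ → 1/(ℏc)³ × (1 GeV in J)⁴ = 2.082 × 10³⁷ J/m³.
Convert the energy scale: 0.0154 keV⁴ = 1.54 × 10⁻²⁶ GeV⁴.
Result: 1.54 × 10⁻²⁶ × 2.082 × 10³⁷ = 3.206 × 10¹¹ J/m³.

3.206 × 10¹¹ J/m³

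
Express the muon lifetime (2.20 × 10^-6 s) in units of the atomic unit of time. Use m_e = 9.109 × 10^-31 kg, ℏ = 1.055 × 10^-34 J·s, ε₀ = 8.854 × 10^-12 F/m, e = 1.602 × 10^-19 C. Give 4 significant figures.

atomic unit of time: τ_au = (4πε₀)²ℏ³/(m_e e⁴) = 2.423 × 10^-17 s.
2.20 × 10^-6 / 2.423 × 10^-17 = 9.080 × 10^10

9.080 × 10^10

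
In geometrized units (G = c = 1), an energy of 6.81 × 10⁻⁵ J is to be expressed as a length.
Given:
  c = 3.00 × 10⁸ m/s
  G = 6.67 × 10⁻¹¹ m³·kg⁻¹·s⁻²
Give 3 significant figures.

5.61 × 10⁻⁴⁹ m

Energy → length via G/c⁴.
6.81 × 10⁻⁵ J × (G/c⁴) = 5.61 × 10⁻⁴⁹ m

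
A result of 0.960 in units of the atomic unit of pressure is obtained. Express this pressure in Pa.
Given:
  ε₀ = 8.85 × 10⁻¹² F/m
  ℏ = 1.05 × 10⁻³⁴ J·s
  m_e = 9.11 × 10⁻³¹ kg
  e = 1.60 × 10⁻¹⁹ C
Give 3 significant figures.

One atomic unit of pressure: P_au = E_h/a₀³ = m_e⁴e¹⁰/((4πε₀)⁵ℏ⁸) = 3.01 × 10¹³ Pa.
0.960 × 3.01 × 10¹³ Pa = 2.89 × 10¹³ Pa

2.89 × 10¹³ Pa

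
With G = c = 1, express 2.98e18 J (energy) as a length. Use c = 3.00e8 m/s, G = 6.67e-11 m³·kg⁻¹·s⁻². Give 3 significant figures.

2.45e-26 m

Energy → length via G/c⁴.
2.98e18 J × (G/c⁴) = 2.45e-26 m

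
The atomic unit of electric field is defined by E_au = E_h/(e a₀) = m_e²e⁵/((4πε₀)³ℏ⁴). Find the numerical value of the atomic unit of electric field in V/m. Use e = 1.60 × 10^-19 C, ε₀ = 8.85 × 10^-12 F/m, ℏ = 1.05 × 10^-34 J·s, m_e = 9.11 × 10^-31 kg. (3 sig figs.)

E_au = E_h/(e a₀) = m_e²e⁵/((4πε₀)³ℏ⁴)
E_h = 4.38 × 10^-18 J
a₀ = 5.26 × 10^-11 m
E_h/(e·a₀) = 5.20 × 10^11 V/m

5.20 × 10^11 V/m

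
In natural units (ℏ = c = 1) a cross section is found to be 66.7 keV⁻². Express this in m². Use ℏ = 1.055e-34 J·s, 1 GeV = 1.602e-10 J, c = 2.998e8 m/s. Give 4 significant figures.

2.600e-18 m²

Area is [L]² = [E]⁻²·(ℏc)²; restore (ℏc)².
1 GeV⁻² → (ℏc)² × (1 GeV in J)⁻² = 3.898e-32 m².
Convert the energy scale: 66.7 keV⁻² = 6.67e13 GeV⁻².
Result: 6.67e13 × 3.898e-32 = 2.600e-18 m².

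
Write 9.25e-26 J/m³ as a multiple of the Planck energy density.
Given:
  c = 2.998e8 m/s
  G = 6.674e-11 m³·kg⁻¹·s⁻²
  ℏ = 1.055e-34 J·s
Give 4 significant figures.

1.997e-139

Planck energy density: u_P = c⁷/(ℏG²) = 4.632e113 J/m³.
9.25e-26 / 4.632e113 = 1.997e-139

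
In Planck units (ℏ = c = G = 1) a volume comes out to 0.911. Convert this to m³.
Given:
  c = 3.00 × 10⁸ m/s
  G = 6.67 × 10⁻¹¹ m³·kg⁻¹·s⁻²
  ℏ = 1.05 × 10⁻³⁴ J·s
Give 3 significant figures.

One Planck volume: V_P = (ℏG/c³)^(3/2) = 4.18 × 10⁻¹⁰⁵ m³.
0.911 × 4.18 × 10⁻¹⁰⁵ m³ = 3.81 × 10⁻¹⁰⁵ m³

3.81 × 10⁻¹⁰⁵ m³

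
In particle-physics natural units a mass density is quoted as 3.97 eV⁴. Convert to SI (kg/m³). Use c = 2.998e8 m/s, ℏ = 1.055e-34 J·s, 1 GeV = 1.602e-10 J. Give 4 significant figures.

9.194e-16 kg/m³

Mass density is [E]/(c²[L]³) = [E]⁴/(ℏ³c⁵).
1 GeV⁴ → 1/(ℏ³c⁵) × (1 GeV in J)⁴ = 2.316e20 kg/m³.
Convert the energy scale: 3.97 eV⁴ = 3.97e-36 GeV⁴.
Result: 3.97e-36 × 2.316e20 = 9.194e-16 kg/m³.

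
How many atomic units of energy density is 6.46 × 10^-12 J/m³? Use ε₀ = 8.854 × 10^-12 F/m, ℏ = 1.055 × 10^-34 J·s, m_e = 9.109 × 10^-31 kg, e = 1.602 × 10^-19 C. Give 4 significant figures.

2.205 × 10^-25

atomic unit of energy density: u_au = E_h/a₀³ = m_e⁴e¹⁰/((4πε₀)⁵ℏ⁸) = 2.929 × 10^13 J/m³.
6.46 × 10^-12 / 2.929 × 10^13 = 2.205 × 10^-25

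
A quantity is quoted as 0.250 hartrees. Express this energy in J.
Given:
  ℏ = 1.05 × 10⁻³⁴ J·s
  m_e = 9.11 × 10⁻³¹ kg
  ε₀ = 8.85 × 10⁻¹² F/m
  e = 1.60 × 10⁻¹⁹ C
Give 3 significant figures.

One hartree: E_h = m_e e⁴/(4πε₀ℏ)² = 4.38 × 10⁻¹⁸ J.
0.250 × 4.38 × 10⁻¹⁸ J = 1.09 × 10⁻¹⁸ J

1.09 × 10⁻¹⁸ J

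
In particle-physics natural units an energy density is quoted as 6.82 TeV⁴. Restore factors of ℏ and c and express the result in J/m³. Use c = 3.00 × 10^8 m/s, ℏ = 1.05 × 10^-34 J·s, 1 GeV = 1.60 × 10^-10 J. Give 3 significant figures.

1.43 × 10^50 J/m³

[E]/[L]³ = [E]⁴/(ℏc)³; restore (ℏc)⁻³.
1 GeV⁴ → 1/(ℏc)³ × (1 GeV in J)⁴ = 2.10 × 10^37 J/m³.
Convert the energy scale: 6.82 TeV⁴ = 6.82 × 10^12 GeV⁴.
Result: 6.82 × 10^12 × 2.10 × 10^37 = 1.43 × 10^50 J/m³.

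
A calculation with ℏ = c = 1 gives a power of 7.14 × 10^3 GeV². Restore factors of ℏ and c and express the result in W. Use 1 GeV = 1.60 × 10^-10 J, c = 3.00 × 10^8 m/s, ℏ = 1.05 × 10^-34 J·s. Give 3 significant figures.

Power is [E]/[T] = [E]²/ℏ.
1 GeV² → 1/ℏ × (1 GeV in J)² = 2.44 × 10^14 W.
Result: 7.14 × 10^3 × 2.44 × 10^14 = 1.74 × 10^18 W.

1.74 × 10^18 W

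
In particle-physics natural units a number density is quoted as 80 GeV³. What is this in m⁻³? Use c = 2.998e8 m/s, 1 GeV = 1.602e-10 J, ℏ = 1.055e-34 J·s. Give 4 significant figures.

Number density is [L]⁻³ = [E]³/(ℏc)³.
1 GeV³ → 1/(ℏc)³ × (1 GeV in J)³ = 1.299e47 m⁻³.
Result: 80 × 1.299e47 = 1.040e49 m⁻³.

1.040e49 m⁻³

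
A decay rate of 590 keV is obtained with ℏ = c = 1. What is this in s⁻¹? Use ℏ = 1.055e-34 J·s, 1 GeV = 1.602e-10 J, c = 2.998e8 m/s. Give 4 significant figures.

8.959e20 s⁻¹

A rate is [E]/ℏ; divide by ℏ.
1 GeV → 1/ℏ × (1 GeV in J) = 1.518e24 s⁻¹.
Convert the energy scale: 590 keV = 5.90e-4 GeV.
Result: 5.90e-4 × 1.518e24 = 8.959e20 s⁻¹.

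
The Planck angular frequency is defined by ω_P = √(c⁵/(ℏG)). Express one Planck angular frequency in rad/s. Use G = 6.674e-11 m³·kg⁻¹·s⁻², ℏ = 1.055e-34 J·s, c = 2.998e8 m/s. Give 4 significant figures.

1.855e43 rad/s

ω_P = √(c⁵/(ℏG))
  = √(3.440e86)
  = 1.855e43 rad/s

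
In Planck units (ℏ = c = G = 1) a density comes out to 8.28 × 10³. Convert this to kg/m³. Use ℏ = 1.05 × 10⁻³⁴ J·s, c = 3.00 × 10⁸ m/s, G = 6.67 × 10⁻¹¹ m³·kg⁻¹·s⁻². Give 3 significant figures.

One Planck density: ρ_P = c⁵/(ℏG²) = 5.20 × 10⁹⁶ kg/m³.
8.28 × 10³ × 5.20 × 10⁹⁶ kg/m³ = 4.31 × 10¹⁰⁰ kg/m³

4.31 × 10¹⁰⁰ kg/m³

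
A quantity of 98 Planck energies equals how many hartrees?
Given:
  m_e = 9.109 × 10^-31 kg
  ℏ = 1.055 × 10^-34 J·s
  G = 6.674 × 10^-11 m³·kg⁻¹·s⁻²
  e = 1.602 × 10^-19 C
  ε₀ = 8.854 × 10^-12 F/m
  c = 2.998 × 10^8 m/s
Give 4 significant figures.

4.404 × 10^28

Planck energy: E_P = √(ℏc⁵/G) = 1.957 × 10^9 J
hartree: E_h = m_e e⁴/(4πε₀ℏ)² = 4.354 × 10^-18 J
98 × 1.957 × 10^9 / 4.354 × 10^-18 = 4.404 × 10^28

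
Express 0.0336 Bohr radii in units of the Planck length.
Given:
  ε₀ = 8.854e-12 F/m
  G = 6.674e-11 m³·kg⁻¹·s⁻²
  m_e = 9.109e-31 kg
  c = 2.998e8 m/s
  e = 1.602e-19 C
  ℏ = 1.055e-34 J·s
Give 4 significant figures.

1.101e23

Bohr radius: a₀ = 4πε₀ℏ²/(m_e e²) = 5.297e-11 m
Planck length: ℓ_P = √(ℏG/c³) = 1.616e-35 m
0.0336 × 5.297e-11 / 1.616e-35 = 1.101e23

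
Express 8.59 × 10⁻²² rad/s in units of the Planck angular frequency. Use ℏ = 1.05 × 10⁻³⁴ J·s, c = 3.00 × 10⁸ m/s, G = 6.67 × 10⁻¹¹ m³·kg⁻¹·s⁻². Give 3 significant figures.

4.61 × 10⁻⁶⁵

Planck angular frequency: ω_P = √(c⁵/(ℏG)) = 1.86 × 10⁴³ rad/s.
8.59 × 10⁻²² / 1.86 × 10⁴³ = 4.61 × 10⁻⁶⁵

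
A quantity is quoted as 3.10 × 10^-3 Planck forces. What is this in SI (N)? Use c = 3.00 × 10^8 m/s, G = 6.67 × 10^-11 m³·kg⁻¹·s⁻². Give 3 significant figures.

One Planck force: F_P = c⁴/G = 1.21 × 10^44 N.
3.10 × 10^-3 × 1.21 × 10^44 N = 3.76 × 10^41 N

3.76 × 10^41 N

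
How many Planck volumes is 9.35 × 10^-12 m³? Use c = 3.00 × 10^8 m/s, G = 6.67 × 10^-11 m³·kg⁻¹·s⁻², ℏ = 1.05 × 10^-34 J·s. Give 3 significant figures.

Planck volume: V_P = (ℏG/c³)^(3/2) = 4.18 × 10^-105 m³.
9.35 × 10^-12 / 4.18 × 10^-105 = 2.24 × 10^93

2.24 × 10^93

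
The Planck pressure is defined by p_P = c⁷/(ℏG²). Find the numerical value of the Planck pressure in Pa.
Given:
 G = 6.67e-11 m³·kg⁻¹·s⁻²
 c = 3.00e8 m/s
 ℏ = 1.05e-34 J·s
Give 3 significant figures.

p_P = c⁷/(ℏG²)
  = 2.19e59 / 4.67e-55
  = 4.68e113 Pa

4.68e113 Pa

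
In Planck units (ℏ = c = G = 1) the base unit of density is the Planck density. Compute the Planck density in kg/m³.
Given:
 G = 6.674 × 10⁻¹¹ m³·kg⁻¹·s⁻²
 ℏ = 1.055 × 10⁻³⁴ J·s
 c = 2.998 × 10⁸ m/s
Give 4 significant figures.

5.154 × 10⁹⁶ kg/m³

ρ_P = c⁵/(ℏG²)
  = 2.422 × 10⁴² / 4.699 × 10⁻⁵⁵
  = 5.154 × 10⁹⁶ kg/m³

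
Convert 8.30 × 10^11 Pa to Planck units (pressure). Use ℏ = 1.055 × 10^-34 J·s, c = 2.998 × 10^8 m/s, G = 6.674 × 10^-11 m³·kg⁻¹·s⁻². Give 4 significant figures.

Planck pressure: p_P = c⁷/(ℏG²) = 4.632 × 10^113 Pa.
8.30 × 10^11 / 4.632 × 10^113 = 1.792 × 10^-102

1.792 × 10^-102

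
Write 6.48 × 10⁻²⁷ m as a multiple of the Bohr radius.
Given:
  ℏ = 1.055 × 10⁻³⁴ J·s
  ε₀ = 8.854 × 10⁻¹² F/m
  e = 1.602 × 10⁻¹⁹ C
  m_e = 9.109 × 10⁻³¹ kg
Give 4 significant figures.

Bohr radius: a₀ = 4πε₀ℏ²/(m_e e²) = 5.297 × 10⁻¹¹ m.
6.48 × 10⁻²⁷ / 5.297 × 10⁻¹¹ = 1.223 × 10⁻¹⁶

1.223 × 10⁻¹⁶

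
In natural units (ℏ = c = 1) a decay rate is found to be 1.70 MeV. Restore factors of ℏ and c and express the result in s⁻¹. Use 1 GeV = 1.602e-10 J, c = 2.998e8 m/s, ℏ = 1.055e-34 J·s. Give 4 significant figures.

2.581e21 s⁻¹

A rate is [E]/ℏ; divide by ℏ.
1 GeV → 1/ℏ × (1 GeV in J) = 1.518e24 s⁻¹.
Convert the energy scale: 1.70 MeV = 1.70e-3 GeV.
Result: 1.70e-3 × 1.518e24 = 2.581e21 s⁻¹.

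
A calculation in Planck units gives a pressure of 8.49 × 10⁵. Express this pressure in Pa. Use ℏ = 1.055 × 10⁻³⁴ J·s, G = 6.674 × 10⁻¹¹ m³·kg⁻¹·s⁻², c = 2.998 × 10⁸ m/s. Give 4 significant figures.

3.933 × 10¹¹⁹ Pa

One Planck pressure: p_P = c⁷/(ℏG²) = 4.632 × 10¹¹³ Pa.
8.49 × 10⁵ × 4.632 × 10¹¹³ Pa = 3.933 × 10¹¹⁹ Pa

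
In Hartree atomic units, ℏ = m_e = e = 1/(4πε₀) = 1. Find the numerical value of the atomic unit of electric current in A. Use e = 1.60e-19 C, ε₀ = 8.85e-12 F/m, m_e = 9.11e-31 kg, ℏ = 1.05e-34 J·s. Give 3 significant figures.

From ℏ = m_e = e = 1/(4πε₀) = 1 the current scale is I_au = e E_h/ℏ = m_e e⁵/((4πε₀)²ℏ³).
E_h = 4.38e-18 J
e·E_h/ℏ = 6.67e-3 A

6.67e-3 A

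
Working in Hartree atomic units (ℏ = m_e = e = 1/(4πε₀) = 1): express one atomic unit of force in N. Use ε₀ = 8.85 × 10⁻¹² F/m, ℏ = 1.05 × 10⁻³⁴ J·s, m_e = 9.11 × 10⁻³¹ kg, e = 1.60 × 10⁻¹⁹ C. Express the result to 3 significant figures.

8.33 × 10⁻⁸ N

Dimensional analysis gives F_au = E_h/a₀ = m_e²e⁶/((4πε₀)³ℏ⁴).
E_h = 4.38 × 10⁻¹⁸ J
a₀ = 5.26 × 10⁻¹¹ m
E_h/a₀ = 8.33 × 10⁻⁸ N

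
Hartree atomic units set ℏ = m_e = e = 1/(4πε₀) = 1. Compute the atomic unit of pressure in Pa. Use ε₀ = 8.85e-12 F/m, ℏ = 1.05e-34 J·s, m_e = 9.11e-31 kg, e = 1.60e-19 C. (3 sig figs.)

3.01e13 Pa

The unique combination of the constants set to 1 with dimensions of pressure is P_au = E_h/a₀³ = m_e⁴e¹⁰/((4πε₀)⁵ℏ⁸).
E_h = 4.38e-18 J
a₀ = 5.26e-11 m
E_h/a₀³ = 3.01e13 Pa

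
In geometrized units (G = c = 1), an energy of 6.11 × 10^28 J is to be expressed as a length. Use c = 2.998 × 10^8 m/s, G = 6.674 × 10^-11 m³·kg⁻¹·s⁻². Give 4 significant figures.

Energy → length via G/c⁴.
6.11 × 10^28 J × (G/c⁴) = 5.048 × 10^-16 m

5.048 × 10^-16 m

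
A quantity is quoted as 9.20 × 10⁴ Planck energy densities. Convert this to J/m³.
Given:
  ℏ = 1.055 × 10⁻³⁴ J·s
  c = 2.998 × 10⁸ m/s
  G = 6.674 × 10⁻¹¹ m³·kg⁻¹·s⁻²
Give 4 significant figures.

One Planck energy density: u_P = c⁷/(ℏG²) = 4.632 × 10¹¹³ J/m³.
9.20 × 10⁴ × 4.632 × 10¹¹³ J/m³ = 4.262 × 10¹¹⁸ J/m³

4.262 × 10¹¹⁸ J/m³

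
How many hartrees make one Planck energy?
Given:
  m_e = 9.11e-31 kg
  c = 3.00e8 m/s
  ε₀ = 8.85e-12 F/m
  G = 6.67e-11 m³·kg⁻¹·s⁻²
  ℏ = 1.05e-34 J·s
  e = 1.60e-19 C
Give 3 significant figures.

4.47e26

Planck energy: E_P = √(ℏc⁵/G) = 1.96e9 J
hartree: E_h = m_e e⁴/(4πε₀ℏ)² = 4.38e-18 J
ratio = 1.96e9 / 4.38e-18 = 4.47e26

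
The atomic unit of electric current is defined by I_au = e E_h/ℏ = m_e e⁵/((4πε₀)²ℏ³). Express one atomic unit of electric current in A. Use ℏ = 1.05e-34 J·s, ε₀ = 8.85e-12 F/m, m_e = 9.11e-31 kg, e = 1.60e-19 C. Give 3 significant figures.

6.67e-3 A

I_au = e E_h/ℏ = m_e e⁵/((4πε₀)²ℏ³)
E_h = 4.38e-18 J
e·E_h/ℏ = 6.67e-3 A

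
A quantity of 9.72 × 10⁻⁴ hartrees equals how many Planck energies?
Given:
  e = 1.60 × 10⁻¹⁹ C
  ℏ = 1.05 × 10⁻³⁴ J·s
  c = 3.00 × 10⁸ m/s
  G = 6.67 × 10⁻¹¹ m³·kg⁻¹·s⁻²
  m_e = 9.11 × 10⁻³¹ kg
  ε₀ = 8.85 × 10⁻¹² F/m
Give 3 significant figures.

hartree: E_h = m_e e⁴/(4πε₀ℏ)² = 4.38 × 10⁻¹⁸ J
Planck energy: E_P = √(ℏc⁵/G) = 1.96 × 10⁹ J
9.72 × 10⁻⁴ × 4.38 × 10⁻¹⁸ / 1.96 × 10⁹ = 2.18 × 10⁻³⁰

2.18 × 10⁻³⁰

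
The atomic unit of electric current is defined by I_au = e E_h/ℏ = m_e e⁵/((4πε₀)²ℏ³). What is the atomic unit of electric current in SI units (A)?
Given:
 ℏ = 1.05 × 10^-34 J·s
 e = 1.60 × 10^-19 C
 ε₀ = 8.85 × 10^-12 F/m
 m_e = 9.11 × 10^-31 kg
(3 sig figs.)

I_au = e E_h/ℏ = m_e e⁵/((4πε₀)²ℏ³)
E_h = 4.38 × 10^-18 J
e·E_h/ℏ = 6.67 × 10^-3 A

6.67 × 10^-3 A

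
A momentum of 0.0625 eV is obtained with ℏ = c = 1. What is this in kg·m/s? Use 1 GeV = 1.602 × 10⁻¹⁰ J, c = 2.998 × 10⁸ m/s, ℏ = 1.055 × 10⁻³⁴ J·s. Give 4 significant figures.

Momentum is [E]/c; divide by c.
1 GeV → 1/c × (1 GeV in J) = 5.344 × 10⁻¹⁹ kg·m/s.
Convert the energy scale: 0.0625 eV = 6.25 × 10⁻¹¹ GeV.
Result: 6.25 × 10⁻¹¹ × 5.344 × 10⁻¹⁹ = 3.340 × 10⁻²⁹ kg·m/s.

3.340 × 10⁻²⁹ kg·m/s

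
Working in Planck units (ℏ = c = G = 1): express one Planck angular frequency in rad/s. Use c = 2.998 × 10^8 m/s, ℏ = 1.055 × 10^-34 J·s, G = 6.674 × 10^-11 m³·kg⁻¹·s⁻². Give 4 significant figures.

1.855 × 10^43 rad/s

From ℏ = c = G = 1 the angular frequency scale is ω_P = √(c⁵/(ℏG)).
  = √(3.440 × 10^86)
  = 1.855 × 10^43 rad/s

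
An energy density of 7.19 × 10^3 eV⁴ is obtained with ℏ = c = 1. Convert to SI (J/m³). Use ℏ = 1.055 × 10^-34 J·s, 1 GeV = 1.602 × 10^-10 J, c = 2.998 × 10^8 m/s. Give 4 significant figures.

1.497 × 10^5 J/m³

[E]/[L]³ = [E]⁴/(ℏc)³; restore (ℏc)⁻³.
1 GeV⁴ → 1/(ℏc)³ × (1 GeV in J)⁴ = 2.082 × 10^37 J/m³.
Convert the energy scale: 7.19 × 10^3 eV⁴ = 7.19 × 10^-33 GeV⁴.
Result: 7.19 × 10^-33 × 2.082 × 10^37 = 1.497 × 10^5 J/m³.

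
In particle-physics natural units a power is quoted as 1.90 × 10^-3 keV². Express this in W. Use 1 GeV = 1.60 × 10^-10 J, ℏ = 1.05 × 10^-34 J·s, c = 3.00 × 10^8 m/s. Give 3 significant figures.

Power is [E]/[T] = [E]²/ℏ.
1 GeV² → 1/ℏ × (1 GeV in J)² = 2.44 × 10^14 W.
Convert the energy scale: 1.90 × 10^-3 keV² = 1.90 × 10^-15 GeV².
Result: 1.90 × 10^-15 × 2.44 × 10^14 = 0.463 W.

0.463 W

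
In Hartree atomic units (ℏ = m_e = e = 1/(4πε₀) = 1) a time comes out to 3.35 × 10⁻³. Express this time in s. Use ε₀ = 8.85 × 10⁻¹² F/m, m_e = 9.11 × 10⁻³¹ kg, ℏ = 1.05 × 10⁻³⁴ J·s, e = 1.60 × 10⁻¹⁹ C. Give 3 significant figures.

8.03 × 10⁻²⁰ s

One atomic unit of time: τ_au = (4πε₀)²ℏ³/(m_e e⁴) = 2.40 × 10⁻¹⁷ s.
3.35 × 10⁻³ × 2.40 × 10⁻¹⁷ s = 8.03 × 10⁻²⁰ s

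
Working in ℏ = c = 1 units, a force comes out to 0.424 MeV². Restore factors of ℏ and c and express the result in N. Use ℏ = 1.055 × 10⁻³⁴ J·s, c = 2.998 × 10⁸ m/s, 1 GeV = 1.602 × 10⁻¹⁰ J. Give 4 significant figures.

Force is [E]/[L] = [E]²/(ℏc); restore (ℏc)⁻¹.
1 GeV² → 1/(ℏc) × (1 GeV in J)² = 8.114 × 10⁵ N.
Convert the energy scale: 0.424 MeV² = 4.24 × 10⁻⁷ GeV².
Result: 4.24 × 10⁻⁷ × 8.114 × 10⁵ = 0.3440 N.

0.3440 N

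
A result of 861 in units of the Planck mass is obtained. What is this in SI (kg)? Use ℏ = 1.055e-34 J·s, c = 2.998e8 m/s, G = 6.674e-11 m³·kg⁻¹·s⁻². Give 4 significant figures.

1.874e-5 kg

One Planck mass: m_P = √(ℏc/G) = 2.177e-8 kg.
861 × 2.177e-8 kg = 1.874e-5 kg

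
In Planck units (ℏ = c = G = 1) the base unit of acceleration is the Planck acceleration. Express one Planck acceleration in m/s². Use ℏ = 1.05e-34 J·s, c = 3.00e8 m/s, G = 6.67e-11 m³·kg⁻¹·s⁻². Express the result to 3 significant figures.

5.59e51 m/s²

a_P = √(c⁷/(ℏG))
  = √(3.12e103)
  = 5.59e51 m/s²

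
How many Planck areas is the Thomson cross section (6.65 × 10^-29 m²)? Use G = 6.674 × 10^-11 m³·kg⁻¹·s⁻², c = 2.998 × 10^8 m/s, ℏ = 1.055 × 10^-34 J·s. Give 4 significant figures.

Planck area: A_P = ℏG/c³ = 2.613 × 10^-70 m².
6.65 × 10^-29 / 2.613 × 10^-70 = 2.545 × 10^41

2.545 × 10^41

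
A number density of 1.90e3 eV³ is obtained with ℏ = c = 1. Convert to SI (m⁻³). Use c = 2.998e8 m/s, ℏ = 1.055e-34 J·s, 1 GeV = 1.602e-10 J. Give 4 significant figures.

2.469e23 m⁻³

Number density is [L]⁻³ = [E]³/(ℏc)³.
1 GeV³ → 1/(ℏc)³ × (1 GeV in J)³ = 1.299e47 m⁻³.
Convert the energy scale: 1.90e3 eV³ = 1.90e-24 GeV³.
Result: 1.90e-24 × 1.299e47 = 2.469e23 m⁻³.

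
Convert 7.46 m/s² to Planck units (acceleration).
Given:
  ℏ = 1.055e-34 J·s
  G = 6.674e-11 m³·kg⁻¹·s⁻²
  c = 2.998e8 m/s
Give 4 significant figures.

Planck acceleration: a_P = √(c⁷/(ℏG)) = 5.560e51 m/s².
7.46 / 5.560e51 = 1.342e-51

1.342e-51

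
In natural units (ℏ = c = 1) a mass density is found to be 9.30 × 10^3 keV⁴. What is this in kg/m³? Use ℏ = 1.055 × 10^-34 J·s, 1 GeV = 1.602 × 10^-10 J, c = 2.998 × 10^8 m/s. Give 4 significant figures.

2.154 kg/m³

Mass density is [E]/(c²[L]³) = [E]⁴/(ℏ³c⁵).
1 GeV⁴ → 1/(ℏ³c⁵) × (1 GeV in J)⁴ = 2.316 × 10^20 kg/m³.
Convert the energy scale: 9.30 × 10^3 keV⁴ = 9.30 × 10^-21 GeV⁴.
Result: 9.30 × 10^-21 × 2.316 × 10^20 = 2.154 kg/m³.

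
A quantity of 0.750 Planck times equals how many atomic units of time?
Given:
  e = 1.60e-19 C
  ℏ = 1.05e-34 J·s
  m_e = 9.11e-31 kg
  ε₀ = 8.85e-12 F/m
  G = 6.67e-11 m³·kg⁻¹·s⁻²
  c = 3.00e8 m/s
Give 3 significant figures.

Planck time: t_P = √(ℏG/c⁵) = 5.37e-44 s
atomic unit of time: τ_au = (4πε₀)²ℏ³/(m_e e⁴) = 2.40e-17 s
0.750 × 5.37e-44 / 2.40e-17 = 1.68e-27

1.68e-27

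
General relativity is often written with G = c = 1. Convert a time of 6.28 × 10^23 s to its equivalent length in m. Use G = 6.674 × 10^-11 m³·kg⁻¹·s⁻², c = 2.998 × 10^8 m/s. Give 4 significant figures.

1.883 × 10^32 m

Time → length via c.
6.28 × 10^23 s × (c) = 1.883 × 10^32 m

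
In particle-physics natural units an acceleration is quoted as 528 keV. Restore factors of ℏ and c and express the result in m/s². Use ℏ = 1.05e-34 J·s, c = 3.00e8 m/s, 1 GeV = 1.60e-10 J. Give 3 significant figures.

Acceleration is [L]/[T]² = c·[E]/ℏ.
1 GeV → c/ℏ × (1 GeV in J) = 4.57e32 m/s².
Convert the energy scale: 528 keV = 5.28e-4 GeV.
Result: 5.28e-4 × 4.57e32 = 2.41e29 m/s².

2.41e29 m/s²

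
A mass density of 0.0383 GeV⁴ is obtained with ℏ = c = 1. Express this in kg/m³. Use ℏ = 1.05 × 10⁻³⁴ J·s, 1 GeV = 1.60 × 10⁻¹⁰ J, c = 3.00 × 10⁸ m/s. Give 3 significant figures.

Mass density is [E]/(c²[L]³) = [E]⁴/(ℏ³c⁵).
1 GeV⁴ → 1/(ℏ³c⁵) × (1 GeV in J)⁴ = 2.33 × 10²⁰ kg/m³.
Result: 0.0383 × 2.33 × 10²⁰ = 8.92 × 10¹⁸ kg/m³.

8.92 × 10¹⁸ kg/m³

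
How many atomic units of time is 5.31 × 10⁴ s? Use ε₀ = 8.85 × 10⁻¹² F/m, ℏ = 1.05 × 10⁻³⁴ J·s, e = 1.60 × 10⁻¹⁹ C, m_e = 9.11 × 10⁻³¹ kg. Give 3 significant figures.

atomic unit of time: τ_au = (4πε₀)²ℏ³/(m_e e⁴) = 2.40 × 10⁻¹⁷ s.
5.31 × 10⁴ / 2.40 × 10⁻¹⁷ = 2.21 × 10²¹

2.21 × 10²¹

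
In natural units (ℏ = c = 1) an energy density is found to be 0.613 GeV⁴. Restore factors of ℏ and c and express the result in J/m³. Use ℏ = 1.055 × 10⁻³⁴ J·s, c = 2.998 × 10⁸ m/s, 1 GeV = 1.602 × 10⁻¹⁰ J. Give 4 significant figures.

1.276 × 10³⁷ J/m³

[E]/[L]³ = [E]⁴/(ℏc)³; restore (ℏc)⁻³.
1 GeV⁴ → 1/(ℏc)³ × (1 GeV in J)⁴ = 2.082 × 10³⁷ J/m³.
Result: 0.613 × 2.082 × 10³⁷ = 1.276 × 10³⁷ J/m³.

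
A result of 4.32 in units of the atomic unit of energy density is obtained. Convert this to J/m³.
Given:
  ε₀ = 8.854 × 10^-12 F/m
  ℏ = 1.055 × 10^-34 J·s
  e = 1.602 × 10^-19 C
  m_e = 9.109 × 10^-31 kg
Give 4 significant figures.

1.265 × 10^14 J/m³

One atomic unit of energy density: u_au = E_h/a₀³ = m_e⁴e¹⁰/((4πε₀)⁵ℏ⁸) = 2.929 × 10^13 J/m³.
4.32 × 2.929 × 10^13 J/m³ = 1.265 × 10^14 J/m³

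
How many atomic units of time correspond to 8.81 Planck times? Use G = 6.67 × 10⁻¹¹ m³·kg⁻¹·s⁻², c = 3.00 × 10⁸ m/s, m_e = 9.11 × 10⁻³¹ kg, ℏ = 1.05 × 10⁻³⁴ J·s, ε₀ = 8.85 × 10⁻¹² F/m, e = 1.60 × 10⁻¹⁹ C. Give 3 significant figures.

1.97 × 10⁻²⁶

Planck time: t_P = √(ℏG/c⁵) = 5.37 × 10⁻⁴⁴ s
atomic unit of time: τ_au = (4πε₀)²ℏ³/(m_e e⁴) = 2.40 × 10⁻¹⁷ s
8.81 × 5.37 × 10⁻⁴⁴ / 2.40 × 10⁻¹⁷ = 1.97 × 10⁻²⁶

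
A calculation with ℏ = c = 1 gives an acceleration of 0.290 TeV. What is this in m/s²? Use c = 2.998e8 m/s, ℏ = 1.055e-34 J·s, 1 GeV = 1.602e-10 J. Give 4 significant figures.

Acceleration is [L]/[T]² = c·[E]/ℏ.
1 GeV → c/ℏ × (1 GeV in J) = 4.552e32 m/s².
Convert the energy scale: 0.290 TeV = 290 GeV.
Result: 290 × 4.552e32 = 1.320e35 m/s².

1.320e35 m/s²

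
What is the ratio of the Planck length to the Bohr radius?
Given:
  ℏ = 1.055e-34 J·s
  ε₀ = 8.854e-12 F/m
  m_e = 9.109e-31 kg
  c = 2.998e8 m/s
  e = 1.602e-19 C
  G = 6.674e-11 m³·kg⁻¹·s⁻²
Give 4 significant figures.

Planck length: ℓ_P = √(ℏG/c³) = 1.616e-35 m
Bohr radius: a₀ = 4πε₀ℏ²/(m_e e²) = 5.297e-11 m
ratio = 1.616e-35 / 5.297e-11 = 3.051e-25

3.051e-25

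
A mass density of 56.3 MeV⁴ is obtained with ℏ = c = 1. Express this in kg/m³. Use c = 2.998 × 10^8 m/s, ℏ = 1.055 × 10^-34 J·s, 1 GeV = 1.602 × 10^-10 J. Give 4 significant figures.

Mass density is [E]/(c²[L]³) = [E]⁴/(ℏ³c⁵).
1 GeV⁴ → 1/(ℏ³c⁵) × (1 GeV in J)⁴ = 2.316 × 10^20 kg/m³.
Convert the energy scale: 56.3 MeV⁴ = 5.63 × 10^-11 GeV⁴.
Result: 5.63 × 10^-11 × 2.316 × 10^20 = 1.304 × 10^10 kg/m³.

1.304 × 10^10 kg/m³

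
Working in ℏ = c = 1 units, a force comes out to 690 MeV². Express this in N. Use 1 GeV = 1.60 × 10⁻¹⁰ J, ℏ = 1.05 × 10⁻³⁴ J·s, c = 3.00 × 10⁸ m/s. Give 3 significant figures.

Force is [E]/[L] = [E]²/(ℏc); restore (ℏc)⁻¹.
1 GeV² → 1/(ℏc) × (1 GeV in J)² = 8.13 × 10⁵ N.
Convert the energy scale: 690 MeV² = 6.90 × 10⁻⁴ GeV².
Result: 6.90 × 10⁻⁴ × 8.13 × 10⁵ = 561 N.

561 N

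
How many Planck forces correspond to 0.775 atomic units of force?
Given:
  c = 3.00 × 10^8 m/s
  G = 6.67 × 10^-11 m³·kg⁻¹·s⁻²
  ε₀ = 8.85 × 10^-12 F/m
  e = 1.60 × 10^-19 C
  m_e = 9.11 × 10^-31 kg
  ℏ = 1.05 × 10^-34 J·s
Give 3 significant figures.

5.31 × 10^-52

atomic unit of force: F_au = E_h/a₀ = m_e²e⁶/((4πε₀)³ℏ⁴) = 8.33 × 10^-8 N
Planck force: F_P = c⁴/G = 1.21 × 10^44 N
0.775 × 8.33 × 10^-8 / 1.21 × 10^44 = 5.31 × 10^-52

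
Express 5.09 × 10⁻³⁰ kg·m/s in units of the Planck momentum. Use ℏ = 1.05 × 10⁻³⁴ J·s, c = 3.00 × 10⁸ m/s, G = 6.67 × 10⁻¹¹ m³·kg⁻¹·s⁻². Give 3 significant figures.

Planck momentum: p_P = √(ℏc³/G) = 6.52 kg·m/s.
5.09 × 10⁻³⁰ / 6.52 = 7.81 × 10⁻³¹

7.81 × 10⁻³¹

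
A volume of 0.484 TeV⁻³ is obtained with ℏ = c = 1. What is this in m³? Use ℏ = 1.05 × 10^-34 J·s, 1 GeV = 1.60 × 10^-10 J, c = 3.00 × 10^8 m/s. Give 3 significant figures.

3.69 × 10^-57 m³

Volume is [L]³ = [E]⁻³·(ℏc)³.
1 GeV⁻³ → (ℏc)³ × (1 GeV in J)⁻³ = 7.63 × 10^-48 m³.
Convert the energy scale: 0.484 TeV⁻³ = 4.84 × 10^-10 GeV⁻³.
Result: 4.84 × 10^-10 × 7.63 × 10^-48 = 3.69 × 10^-57 m³.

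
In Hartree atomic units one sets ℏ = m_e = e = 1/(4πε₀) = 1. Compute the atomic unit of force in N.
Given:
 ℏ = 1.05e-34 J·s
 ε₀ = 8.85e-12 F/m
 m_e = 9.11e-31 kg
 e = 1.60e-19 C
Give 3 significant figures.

F_au = E_h/a₀ = m_e²e⁶/((4πε₀)³ℏ⁴)
E_h = 4.38e-18 J
a₀ = 5.26e-11 m
E_h/a₀ = 8.33e-8 N

8.33e-8 N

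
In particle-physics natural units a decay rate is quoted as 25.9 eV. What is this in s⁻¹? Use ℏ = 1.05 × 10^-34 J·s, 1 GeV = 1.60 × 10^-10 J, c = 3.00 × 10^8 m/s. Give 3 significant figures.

3.95 × 10^16 s⁻¹

A rate is [E]/ℏ; divide by ℏ.
1 GeV → 1/ℏ × (1 GeV in J) = 1.52 × 10^24 s⁻¹.
Convert the energy scale: 25.9 eV = 2.59 × 10^-8 GeV.
Result: 2.59 × 10^-8 × 1.52 × 10^24 = 3.95 × 10^16 s⁻¹.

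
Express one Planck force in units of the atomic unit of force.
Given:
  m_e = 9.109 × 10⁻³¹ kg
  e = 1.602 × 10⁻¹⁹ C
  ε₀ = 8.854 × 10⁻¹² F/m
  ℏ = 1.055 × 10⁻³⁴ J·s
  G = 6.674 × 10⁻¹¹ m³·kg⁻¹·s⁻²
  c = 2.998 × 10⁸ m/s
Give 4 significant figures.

Planck force: F_P = c⁴/G = 1.210 × 10⁴⁴ N
atomic unit of force: F_au = E_h/a₀ = m_e²e⁶/((4πε₀)³ℏ⁴) = 8.220 × 10⁻⁸ N
ratio = 1.210 × 10⁴⁴ / 8.220 × 10⁻⁸ = 1.473 × 10⁵¹

1.473 × 10⁵¹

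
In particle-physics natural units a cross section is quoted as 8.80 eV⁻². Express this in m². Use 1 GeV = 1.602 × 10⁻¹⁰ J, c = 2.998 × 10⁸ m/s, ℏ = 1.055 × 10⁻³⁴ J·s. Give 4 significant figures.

Area is [L]² = [E]⁻²·(ℏc)²; restore (ℏc)².
1 GeV⁻² → (ℏc)² × (1 GeV in J)⁻² = 3.898 × 10⁻³² m².
Convert the energy scale: 8.80 eV⁻² = 8.80 × 10¹⁸ GeV⁻².
Result: 8.80 × 10¹⁸ × 3.898 × 10⁻³² = 3.430 × 10⁻¹³ m².

3.430 × 10⁻¹³ m²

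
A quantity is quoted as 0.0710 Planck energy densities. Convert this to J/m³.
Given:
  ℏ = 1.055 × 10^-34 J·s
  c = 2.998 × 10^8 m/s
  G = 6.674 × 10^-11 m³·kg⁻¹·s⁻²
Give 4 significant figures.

3.289 × 10^112 J/m³

One Planck energy density: u_P = c⁷/(ℏG²) = 4.632 × 10^113 J/m³.
0.0710 × 4.632 × 10^113 J/m³ = 3.289 × 10^112 J/m³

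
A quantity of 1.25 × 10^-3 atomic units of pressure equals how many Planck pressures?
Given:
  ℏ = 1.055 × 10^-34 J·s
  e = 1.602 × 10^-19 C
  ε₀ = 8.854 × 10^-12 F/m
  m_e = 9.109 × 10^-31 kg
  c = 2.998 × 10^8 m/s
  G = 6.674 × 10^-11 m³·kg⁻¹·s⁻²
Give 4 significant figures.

7.904 × 10^-104

atomic unit of pressure: P_au = E_h/a₀³ = m_e⁴e¹⁰/((4πε₀)⁵ℏ⁸) = 2.929 × 10^13 Pa
Planck pressure: p_P = c⁷/(ℏG²) = 4.632 × 10^113 Pa
1.25 × 10^-3 × 2.929 × 10^13 / 4.632 × 10^113 = 7.904 × 10^-104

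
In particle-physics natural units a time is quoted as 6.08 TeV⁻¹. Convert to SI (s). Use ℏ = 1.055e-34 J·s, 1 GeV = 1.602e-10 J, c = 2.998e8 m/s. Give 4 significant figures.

4.004e-27 s

A time is [E]⁻¹ in ℏ=c=1; restore one factor of ℏ.
1 GeV⁻¹ → ℏ × (1 GeV in J)⁻¹ = 6.586e-25 s.
Convert the energy scale: 6.08 TeV⁻¹ = 6.08e-3 GeV⁻¹.
Result: 6.08e-3 × 6.586e-25 = 4.004e-27 s.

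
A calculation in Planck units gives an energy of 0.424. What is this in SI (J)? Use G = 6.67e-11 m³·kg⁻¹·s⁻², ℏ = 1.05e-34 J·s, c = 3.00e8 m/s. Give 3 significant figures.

8.29e8 J

One Planck energy: E_P = √(ℏc⁵/G) = 1.96e9 J.
0.424 × 1.96e9 J = 8.29e8 J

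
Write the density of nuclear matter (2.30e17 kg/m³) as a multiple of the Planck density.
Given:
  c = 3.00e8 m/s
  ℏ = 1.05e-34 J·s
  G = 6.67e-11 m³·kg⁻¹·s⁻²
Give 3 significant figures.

Planck density: ρ_P = c⁵/(ℏG²) = 5.20e96 kg/m³.
2.30e17 / 5.20e96 = 4.42e-80

4.42e-80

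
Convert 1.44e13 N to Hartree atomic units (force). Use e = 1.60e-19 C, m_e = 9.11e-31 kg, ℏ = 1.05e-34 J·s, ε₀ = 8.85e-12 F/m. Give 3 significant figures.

atomic unit of force: F_au = E_h/a₀ = m_e²e⁶/((4πε₀)³ℏ⁴) = 8.33e-8 N.
1.44e13 / 8.33e-8 = 1.73e20

1.73e20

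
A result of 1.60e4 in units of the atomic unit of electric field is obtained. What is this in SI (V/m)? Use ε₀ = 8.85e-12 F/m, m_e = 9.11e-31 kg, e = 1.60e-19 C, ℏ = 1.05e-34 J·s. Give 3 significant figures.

8.33e15 V/m

One atomic unit of electric field: E_au = E_h/(e a₀) = m_e²e⁵/((4πε₀)³ℏ⁴) = 5.20e11 V/m.
1.60e4 × 5.20e11 V/m = 8.33e15 V/m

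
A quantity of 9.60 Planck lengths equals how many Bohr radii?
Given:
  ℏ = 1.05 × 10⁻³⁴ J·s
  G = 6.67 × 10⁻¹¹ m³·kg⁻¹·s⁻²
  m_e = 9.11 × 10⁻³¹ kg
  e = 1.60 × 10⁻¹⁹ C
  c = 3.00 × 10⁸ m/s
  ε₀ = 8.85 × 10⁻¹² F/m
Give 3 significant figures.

2.94 × 10⁻²⁴

Planck length: ℓ_P = √(ℏG/c³) = 1.61 × 10⁻³⁵ m
Bohr radius: a₀ = 4πε₀ℏ²/(m_e e²) = 5.26 × 10⁻¹¹ m
9.60 × 1.61 × 10⁻³⁵ / 5.26 × 10⁻¹¹ = 2.94 × 10⁻²⁴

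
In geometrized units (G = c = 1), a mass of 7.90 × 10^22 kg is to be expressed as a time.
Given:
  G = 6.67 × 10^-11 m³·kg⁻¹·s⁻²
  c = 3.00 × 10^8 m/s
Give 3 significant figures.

1.95 × 10^-13 s

Mass → time via G/c³.
7.90 × 10^22 kg × (G/c³) = 1.95 × 10^-13 s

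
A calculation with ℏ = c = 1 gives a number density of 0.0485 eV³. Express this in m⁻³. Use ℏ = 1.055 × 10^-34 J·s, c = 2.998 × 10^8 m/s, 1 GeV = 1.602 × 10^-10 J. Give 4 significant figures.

6.302 × 10^18 m⁻³

Number density is [L]⁻³ = [E]³/(ℏc)³.
1 GeV³ → 1/(ℏc)³ × (1 GeV in J)³ = 1.299 × 10^47 m⁻³.
Convert the energy scale: 0.0485 eV³ = 4.85 × 10^-29 GeV³.
Result: 4.85 × 10^-29 × 1.299 × 10^47 = 6.302 × 10^18 m⁻³.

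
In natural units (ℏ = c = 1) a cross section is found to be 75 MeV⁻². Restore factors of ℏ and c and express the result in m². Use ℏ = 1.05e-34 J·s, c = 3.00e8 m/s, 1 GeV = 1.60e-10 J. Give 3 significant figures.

2.91e-24 m²

Area is [L]² = [E]⁻²·(ℏc)²; restore (ℏc)².
1 GeV⁻² → (ℏc)² × (1 GeV in J)⁻² = 3.88e-32 m².
Convert the energy scale: 75 MeV⁻² = 7.50e7 GeV⁻².
Result: 7.50e7 × 3.88e-32 = 2.91e-24 m².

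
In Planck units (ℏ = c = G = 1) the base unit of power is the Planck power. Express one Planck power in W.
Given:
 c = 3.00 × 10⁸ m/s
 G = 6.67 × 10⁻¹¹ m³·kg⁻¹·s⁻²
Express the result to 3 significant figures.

P_P = c⁵/G
  = 2.43 × 10⁴² / 6.67 × 10⁻¹¹
  = 3.64 × 10⁵² W

3.64 × 10⁵² W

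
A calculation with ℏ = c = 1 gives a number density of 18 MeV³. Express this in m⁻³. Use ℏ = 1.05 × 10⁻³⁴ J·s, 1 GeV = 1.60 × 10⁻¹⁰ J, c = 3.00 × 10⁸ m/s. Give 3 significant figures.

2.36 × 10³⁹ m⁻³

Number density is [L]⁻³ = [E]³/(ℏc)³.
1 GeV³ → 1/(ℏc)³ × (1 GeV in J)³ = 1.31 × 10⁴⁷ m⁻³.
Convert the energy scale: 18 MeV³ = 1.80 × 10⁻⁸ GeV³.
Result: 1.80 × 10⁻⁸ × 1.31 × 10⁴⁷ = 2.36 × 10³⁹ m⁻³.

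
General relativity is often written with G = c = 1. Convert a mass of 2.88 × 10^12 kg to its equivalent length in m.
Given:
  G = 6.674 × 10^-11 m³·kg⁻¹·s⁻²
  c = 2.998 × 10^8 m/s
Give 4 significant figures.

2.139 × 10^-15 m

In G = c = 1 units mass has dimensions of length; the conversion factor is G/c².
2.88 × 10^12 kg × (G/c²) = 2.139 × 10^-15 m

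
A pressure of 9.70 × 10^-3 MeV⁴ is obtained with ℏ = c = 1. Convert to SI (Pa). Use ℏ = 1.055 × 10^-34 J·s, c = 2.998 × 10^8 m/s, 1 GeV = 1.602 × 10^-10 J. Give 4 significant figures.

2.019 × 10^23 Pa

Pressure is [E]/[L]³ = [E]⁴/(ℏc)³.
1 GeV⁴ → 1/(ℏc)³ × (1 GeV in J)⁴ = 2.082 × 10^37 Pa.
Convert the energy scale: 9.70 × 10^-3 MeV⁴ = 9.70 × 10^-15 GeV⁴.
Result: 9.70 × 10^-15 × 2.082 × 10^37 = 2.019 × 10^23 Pa.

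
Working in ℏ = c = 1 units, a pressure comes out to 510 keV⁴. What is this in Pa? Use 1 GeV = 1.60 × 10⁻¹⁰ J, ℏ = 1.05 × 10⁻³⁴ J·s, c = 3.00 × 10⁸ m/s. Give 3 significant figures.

1.07 × 10¹⁶ Pa

Pressure is [E]/[L]³ = [E]⁴/(ℏc)³.
1 GeV⁴ → 1/(ℏc)³ × (1 GeV in J)⁴ = 2.10 × 10³⁷ Pa.
Convert the energy scale: 510 keV⁴ = 5.10 × 10⁻²² GeV⁴.
Result: 5.10 × 10⁻²² × 2.10 × 10³⁷ = 1.07 × 10¹⁶ Pa.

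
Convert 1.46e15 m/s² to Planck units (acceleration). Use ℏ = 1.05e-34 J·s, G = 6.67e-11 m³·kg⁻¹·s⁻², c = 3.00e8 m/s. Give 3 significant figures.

Planck acceleration: a_P = √(c⁷/(ℏG)) = 5.59e51 m/s².
1.46e15 / 5.59e51 = 2.61e-37

2.61e-37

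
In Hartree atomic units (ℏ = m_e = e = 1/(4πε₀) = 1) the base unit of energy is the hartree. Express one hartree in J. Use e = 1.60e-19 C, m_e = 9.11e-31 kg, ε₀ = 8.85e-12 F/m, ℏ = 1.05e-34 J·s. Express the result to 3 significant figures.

E_h = m_e e⁴/(4πε₀ℏ)²
  = 5.97e-106 / 1.36e-88
  = 4.38e-18 J

4.38e-18 J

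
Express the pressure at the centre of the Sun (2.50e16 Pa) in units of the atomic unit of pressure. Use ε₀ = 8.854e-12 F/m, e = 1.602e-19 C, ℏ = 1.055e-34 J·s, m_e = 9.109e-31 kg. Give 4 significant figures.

atomic unit of pressure: P_au = E_h/a₀³ = m_e⁴e¹⁰/((4πε₀)⁵ℏ⁸) = 2.929e13 Pa.
2.50e16 / 2.929e13 = 853.5

853.5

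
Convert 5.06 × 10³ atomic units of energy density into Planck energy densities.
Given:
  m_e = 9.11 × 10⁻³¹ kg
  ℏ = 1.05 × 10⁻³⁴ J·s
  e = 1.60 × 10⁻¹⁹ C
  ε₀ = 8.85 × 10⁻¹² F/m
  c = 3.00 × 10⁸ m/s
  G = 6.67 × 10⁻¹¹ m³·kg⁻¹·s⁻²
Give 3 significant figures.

3.26 × 10⁻⁹⁷

atomic unit of energy density: u_au = E_h/a₀³ = m_e⁴e¹⁰/((4πε₀)⁵ℏ⁸) = 3.01 × 10¹³ J/m³
Planck energy density: u_P = c⁷/(ℏG²) = 4.68 × 10¹¹³ J/m³
5.06 × 10³ × 3.01 × 10¹³ / 4.68 × 10¹¹³ = 3.26 × 10⁻⁹⁷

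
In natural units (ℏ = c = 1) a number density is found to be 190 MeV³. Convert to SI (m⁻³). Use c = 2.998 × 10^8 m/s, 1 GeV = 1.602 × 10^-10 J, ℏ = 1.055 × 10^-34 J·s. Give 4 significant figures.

2.469 × 10^40 m⁻³

Number density is [L]⁻³ = [E]³/(ℏc)³.
1 GeV³ → 1/(ℏc)³ × (1 GeV in J)³ = 1.299 × 10^47 m⁻³.
Convert the energy scale: 190 MeV³ = 1.90 × 10^-7 GeV³.
Result: 1.90 × 10^-7 × 1.299 × 10^47 = 2.469 × 10^40 m⁻³.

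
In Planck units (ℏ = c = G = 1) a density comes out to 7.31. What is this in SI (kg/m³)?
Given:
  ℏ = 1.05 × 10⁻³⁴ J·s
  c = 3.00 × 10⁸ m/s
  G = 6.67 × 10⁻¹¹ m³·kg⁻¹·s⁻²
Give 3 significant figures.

One Planck density: ρ_P = c⁵/(ℏG²) = 5.20 × 10⁹⁶ kg/m³.
7.31 × 5.20 × 10⁹⁶ kg/m³ = 3.80 × 10⁹⁷ kg/m³

3.80 × 10⁹⁷ kg/m³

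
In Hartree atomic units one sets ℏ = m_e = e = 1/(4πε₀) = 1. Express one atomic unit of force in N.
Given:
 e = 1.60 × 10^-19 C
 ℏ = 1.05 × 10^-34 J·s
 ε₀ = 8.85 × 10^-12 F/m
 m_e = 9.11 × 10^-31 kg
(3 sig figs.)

F_au = E_h/a₀ = m_e²e⁶/((4πε₀)³ℏ⁴)
E_h = 4.38 × 10^-18 J
a₀ = 5.26 × 10^-11 m
E_h/a₀ = 8.33 × 10^-8 N

8.33 × 10^-8 N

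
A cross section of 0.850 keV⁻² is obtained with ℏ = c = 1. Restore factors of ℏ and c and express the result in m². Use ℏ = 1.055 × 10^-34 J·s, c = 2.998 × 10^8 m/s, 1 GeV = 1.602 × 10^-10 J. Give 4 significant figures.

3.313 × 10^-20 m²

Area is [L]² = [E]⁻²·(ℏc)²; restore (ℏc)².
1 GeV⁻² → (ℏc)² × (1 GeV in J)⁻² = 3.898 × 10^-32 m².
Convert the energy scale: 0.850 keV⁻² = 8.50 × 10^11 GeV⁻².
Result: 8.50 × 10^11 × 3.898 × 10^-32 = 3.313 × 10^-20 m².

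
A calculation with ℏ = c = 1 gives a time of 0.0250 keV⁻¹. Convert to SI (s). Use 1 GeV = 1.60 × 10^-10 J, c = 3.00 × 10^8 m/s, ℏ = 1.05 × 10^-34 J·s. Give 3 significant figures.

A time is [E]⁻¹ in ℏ=c=1; restore one factor of ℏ.
1 GeV⁻¹ → ℏ × (1 GeV in J)⁻¹ = 6.56 × 10^-25 s.
Convert the energy scale: 0.0250 keV⁻¹ = 2.50 × 10^4 GeV⁻¹.
Result: 2.50 × 10^4 × 6.56 × 10^-25 = 1.64 × 10^-20 s.

1.64 × 10^-20 s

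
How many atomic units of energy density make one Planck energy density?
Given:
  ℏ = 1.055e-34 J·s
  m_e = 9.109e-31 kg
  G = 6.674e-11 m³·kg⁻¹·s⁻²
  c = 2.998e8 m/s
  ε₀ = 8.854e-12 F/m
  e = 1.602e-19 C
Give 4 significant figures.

1.581e100

Planck energy density: u_P = c⁷/(ℏG²) = 4.632e113 J/m³
atomic unit of energy density: u_au = E_h/a₀³ = m_e⁴e¹⁰/((4πε₀)⁵ℏ⁸) = 2.929e13 J/m³
ratio = 4.632e113 / 2.929e13 = 1.581e100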